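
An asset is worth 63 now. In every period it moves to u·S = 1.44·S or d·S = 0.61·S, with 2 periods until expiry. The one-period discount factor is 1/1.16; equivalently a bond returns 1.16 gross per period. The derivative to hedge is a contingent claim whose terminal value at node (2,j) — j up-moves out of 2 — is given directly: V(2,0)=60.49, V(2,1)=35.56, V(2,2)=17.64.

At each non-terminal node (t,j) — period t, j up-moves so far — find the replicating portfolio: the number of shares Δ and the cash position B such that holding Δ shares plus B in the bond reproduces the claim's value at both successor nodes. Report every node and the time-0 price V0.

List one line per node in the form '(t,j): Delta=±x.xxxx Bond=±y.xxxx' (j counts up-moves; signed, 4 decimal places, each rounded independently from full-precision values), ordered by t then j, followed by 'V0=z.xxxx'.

(0,0): Delta=-0.3344 Bond=43.7561
(1,0): Delta=-0.7816 Bond=67.9414
(1,1): Delta=-0.2380 Bond=42.0087
V0=22.6876

Since d<R<u, set p* = (R−d)/(u−d) = 0.6627; price each node as the discounted p*-expectation of its children.
Payoff layer (t=2): V(2,0)=60.4900, V(2,1)=35.5600, V(2,2)=17.6400
(1,0): S=38.4300. Δ = (V_up−V_dn)/(S_up−S_dn) = (35.5600−60.4900)/(55.3392−23.4423) = -0.7816. V = [p*·35.5600 + (1−p*)·60.4900]/1.16 = 37.9053. B = V − Δ·S = 67.9414.
(1,1): S=90.7200. Δ = (V_up−V_dn)/(S_up−S_dn) = (17.6400−35.5600)/(130.6368−55.3392) = -0.2380. V = [p*·17.6400 + (1−p*)·35.5600]/1.16 = 20.4184. B = V − Δ·S = 42.0087.
(0,0): S=63.0000. Δ = (V_up−V_dn)/(S_up−S_dn) = (20.4184−37.9053)/(90.7200−38.4300) = -0.3344. V = [p*·20.4184 + (1−p*)·37.9053]/1.16 = 22.6876. B = V − Δ·S = 43.7561.
Each (Δ,B) replicates both successor values, so the strategy is self-financing and V0 is arbitrage-free.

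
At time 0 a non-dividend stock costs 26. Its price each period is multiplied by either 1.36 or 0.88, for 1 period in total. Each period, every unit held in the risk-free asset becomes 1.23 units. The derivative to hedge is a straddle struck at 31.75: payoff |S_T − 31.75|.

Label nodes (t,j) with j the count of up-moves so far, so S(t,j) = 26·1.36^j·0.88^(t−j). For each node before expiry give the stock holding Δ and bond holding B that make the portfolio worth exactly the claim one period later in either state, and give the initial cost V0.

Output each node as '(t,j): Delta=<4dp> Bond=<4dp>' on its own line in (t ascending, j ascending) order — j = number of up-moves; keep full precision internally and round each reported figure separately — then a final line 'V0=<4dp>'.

(0,0): Delta=-0.4215 Bond=15.0515
V0=4.0932

Since d<R<u, set p* = (R−d)/(u−d) = 0.7292; price each node as the discounted p*-expectation of its children.
At expiry t=1: V(1,0)=8.8700, V(1,1)=3.6100
(0,0): S=26.0000. Δ = (V_up−V_dn)/(S_up−S_dn) = (3.6100−8.8700)/(35.3600−22.8800) = -0.4215. V = [p*·3.6100 + (1−p*)·8.8700]/1.23 = 4.0932. B = V − Δ·S = 15.0515.
Root portfolio cost Δ·26+B reproduces V0=4.0932.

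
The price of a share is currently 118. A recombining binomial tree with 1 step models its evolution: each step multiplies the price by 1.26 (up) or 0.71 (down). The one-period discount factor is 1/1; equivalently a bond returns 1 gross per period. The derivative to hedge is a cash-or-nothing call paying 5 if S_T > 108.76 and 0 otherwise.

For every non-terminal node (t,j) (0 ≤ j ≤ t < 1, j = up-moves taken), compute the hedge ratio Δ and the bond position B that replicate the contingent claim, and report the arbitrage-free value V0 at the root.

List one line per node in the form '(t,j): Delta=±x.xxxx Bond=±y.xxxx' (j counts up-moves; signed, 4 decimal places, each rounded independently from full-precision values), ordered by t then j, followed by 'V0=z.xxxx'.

(0,0): Delta=0.0770 Bond=-6.4545
V0=2.6364

Under the risk-neutral measure, an up-move has probability p* = (R−d)/(u−d) = 0.5273 and values discount at R = 1.
Payoff layer (t=1): V(1,0)=0.0000, V(1,1)=5.0000
Node (0,0) S=118.0000: V=(p*·5.0000+(1−p*)·0.0000)/1=2.6364; Δ=(5.0000−0.0000)/(148.6800−83.7800)=0.0770; B=V−Δ·S=-6.4545
Each (Δ,B) replicates both successor values, so the strategy is self-financing and V0 is arbitrage-free.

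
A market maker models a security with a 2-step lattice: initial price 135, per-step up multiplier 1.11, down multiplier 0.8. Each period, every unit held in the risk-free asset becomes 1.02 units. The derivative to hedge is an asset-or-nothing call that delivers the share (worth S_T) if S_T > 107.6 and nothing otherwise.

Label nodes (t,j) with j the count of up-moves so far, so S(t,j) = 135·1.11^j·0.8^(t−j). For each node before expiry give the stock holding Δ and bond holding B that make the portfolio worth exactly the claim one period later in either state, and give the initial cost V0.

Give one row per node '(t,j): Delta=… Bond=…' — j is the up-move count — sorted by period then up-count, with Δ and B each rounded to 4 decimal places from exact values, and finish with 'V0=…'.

(0,0): Delta=1.5876 Bond=-86.3288
(1,0): Delta=3.5806 Bond=-303.3017
(1,1): Delta=1.0000 Bond=0.0000
V0=128.0004

Since d<R<u, set p* = (R−d)/(u−d) = 0.7097; price each node as the discounted p*-expectation of its children.
Terminal payoffs: V(2,0)=0.0000, V(2,1)=119.8800, V(2,2)=166.3335
(1,0): S=108.0000. Δ = (V_up−V_dn)/(S_up−S_dn) = (119.8800−0.0000)/(119.8800−86.4000) = 3.5806. V = [p*·119.8800 + (1−p*)·0.0000]/1.02 = 83.4080. B = V − Δ·S = -303.3017.
(1,1): S=149.8500. Δ = (V_up−V_dn)/(S_up−S_dn) = (166.3335−119.8800)/(166.3335−119.8800) = 1.0000. V = [p*·166.3335 + (1−p*)·119.8800]/1.02 = 149.8500. B = V − Δ·S = 0.0000.
(0,0): S=135.0000. Δ = (V_up−V_dn)/(S_up−S_dn) = (149.8500−83.4080)/(149.8500−108.0000) = 1.5876. V = [p*·149.8500 + (1−p*)·83.4080]/1.02 = 128.0004. B = V − Δ·S = -86.3288.
Check: Δ(0,0)·S0 + B(0,0) = 128.0004 = V0.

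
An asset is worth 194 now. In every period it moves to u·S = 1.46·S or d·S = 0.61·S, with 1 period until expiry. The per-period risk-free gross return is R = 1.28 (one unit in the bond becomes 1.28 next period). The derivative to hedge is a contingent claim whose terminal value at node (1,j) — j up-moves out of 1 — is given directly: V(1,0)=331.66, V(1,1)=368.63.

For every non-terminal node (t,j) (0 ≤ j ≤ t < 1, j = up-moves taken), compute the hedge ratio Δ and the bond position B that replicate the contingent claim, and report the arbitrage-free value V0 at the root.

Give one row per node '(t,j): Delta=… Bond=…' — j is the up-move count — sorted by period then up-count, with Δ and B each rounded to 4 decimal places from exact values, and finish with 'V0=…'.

(0,0): Delta=0.2242 Bond=238.3817
V0=281.8758

Under the risk-neutral measure, an up-move has probability p* = (R−d)/(u−d) = 0.7882 and values discount at R = 1.28.
At expiry t=1: V(1,0)=331.6600, V(1,1)=368.6300
(0,0): S=194.0000. Δ = (V_up−V_dn)/(S_up−S_dn) = (368.6300−331.6600)/(283.2400−118.3400) = 0.2242. V = [p*·368.6300 + (1−p*)·331.6600]/1.28 = 281.8758. B = V − Δ·S = 238.3817.
Check: Δ(0,0)·S0 + B(0,0) = 281.8758 = V0.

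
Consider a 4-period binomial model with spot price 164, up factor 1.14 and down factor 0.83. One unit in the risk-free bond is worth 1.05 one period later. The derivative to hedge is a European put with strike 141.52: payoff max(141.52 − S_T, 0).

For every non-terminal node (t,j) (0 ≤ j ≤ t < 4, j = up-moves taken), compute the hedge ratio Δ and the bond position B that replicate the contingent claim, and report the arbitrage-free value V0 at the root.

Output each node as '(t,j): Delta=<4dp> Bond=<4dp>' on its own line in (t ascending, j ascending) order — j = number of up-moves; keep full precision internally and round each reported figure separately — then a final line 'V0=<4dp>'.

(0,0): Delta=-0.1176 Bond=21.6440
(1,0): Delta=-0.3593 Bond=55.6208
(1,1): Delta=-0.0457 Bond=9.2693
(2,0): Delta=-0.8976 Bond=119.2142
(2,1): Delta=-0.1990 Bond=33.5240
(2,2): Delta=0.0000 Bond=0.0000
(3,0): Delta=-1.0000 Bond=134.7810
(3,1): Delta=-0.8671 Bond=121.2452
(3,2): Delta=0.0000 Bond=0.0000
(3,3): Delta=0.0000 Bond=0.0000
V0=2.3507

The replicating-portfolio and risk-neutral prices coincide; use p* = (1.05−0.83)/(1.14−0.83) = 0.7097 for the latter.
Terminal values V(4,·): V(4,0)=63.6884, V(4,1)=34.6187, V(4,2)=0.0000, V(4,3)=0.0000, V(4,4)=0.0000
  t=3,j=0: stock 93.7731 → up 106.9013 (V=34.6187), down 77.8316 (V=63.6884). Price 41.0079; hedge Δ=-1.0000, bond B=134.7810.
  t=3,j=1: stock 128.7967 → up 146.8283 (V=0.0000), down 106.9013 (V=34.6187). Price 9.5720; hedge Δ=-0.8671, bond B=121.2452.
  t=3,j=2: stock 176.9016 → up 201.6678 (V=0.0000), down 146.8283 (V=0.0000). Price 0.0000; hedge Δ=0.0000, bond B=0.0000.
  t=3,j=3: stock 242.9732 → up 276.9895 (V=0.0000), down 201.6678 (V=0.0000). Price 0.0000; hedge Δ=0.0000, bond B=0.0000.
  t=2,j=0: stock 112.9796 → up 128.7967 (V=9.5720), down 93.7731 (V=41.0079). Price 17.8081; hedge Δ=-0.8976, bond B=119.2142.
  t=2,j=1: stock 155.1768 → up 176.9016 (V=0.0000), down 128.7967 (V=9.5720). Price 2.6466; hedge Δ=-0.1990, bond B=33.5240.
  t=2,j=2: stock 213.1344 → up 242.9732 (V=0.0000), down 176.9016 (V=0.0000). Price 0.0000; hedge Δ=0.0000, bond B=0.0000.
  t=1,j=0: stock 136.1200 → up 155.1768 (V=2.6466), down 112.9796 (V=17.8081). Price 6.7127; hedge Δ=-0.3593, bond B=55.6208.
  t=1,j=1: stock 186.9600 → up 213.1344 (V=0.0000), down 155.1768 (V=2.6466). Price 0.7318; hedge Δ=-0.0457, bond B=9.2693.
  t=0,j=0: stock 164.0000 → up 186.9600 (V=0.7318), down 136.1200 (V=6.7127). Price 2.3507; hedge Δ=-0.1176, bond B=21.6440.
The time-0 hedge costs 2.3507, which is the no-arbitrage price.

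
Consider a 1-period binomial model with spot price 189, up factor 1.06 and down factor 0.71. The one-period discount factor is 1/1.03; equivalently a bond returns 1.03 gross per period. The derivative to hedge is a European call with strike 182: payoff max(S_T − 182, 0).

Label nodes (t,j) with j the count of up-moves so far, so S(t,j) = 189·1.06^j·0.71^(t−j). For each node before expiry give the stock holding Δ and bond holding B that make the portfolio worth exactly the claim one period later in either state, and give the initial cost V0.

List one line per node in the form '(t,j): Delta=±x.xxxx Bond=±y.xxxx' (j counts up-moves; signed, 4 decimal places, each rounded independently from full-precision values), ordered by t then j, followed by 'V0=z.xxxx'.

(0,0): Delta=0.2772 Bond=-36.1204
V0=16.2796

Risk-neutral probability p* = (R−d)/(u−d) = (1.03−0.71)/(1.06−0.71) = 0.9143.
Terminal payoffs: V(1,0)=0.0000, V(1,1)=18.3400
  t=0,j=0: stock 189.0000 → up 200.3400 (V=18.3400), down 134.1900 (V=0.0000). Price 16.2796; hedge Δ=0.2772, bond B=-36.1204.
Self-financing check: at every node Δ·S+B equals the discounted successor values.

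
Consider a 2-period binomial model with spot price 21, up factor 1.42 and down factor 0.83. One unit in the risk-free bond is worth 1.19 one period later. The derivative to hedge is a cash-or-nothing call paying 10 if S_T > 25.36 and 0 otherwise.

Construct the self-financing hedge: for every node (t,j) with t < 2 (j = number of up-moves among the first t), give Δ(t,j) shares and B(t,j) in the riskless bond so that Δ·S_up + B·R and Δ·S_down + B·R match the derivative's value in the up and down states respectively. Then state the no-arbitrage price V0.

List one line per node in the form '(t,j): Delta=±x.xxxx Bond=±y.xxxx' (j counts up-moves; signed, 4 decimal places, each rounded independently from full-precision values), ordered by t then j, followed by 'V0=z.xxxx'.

(0,0): Delta=0.4138 Bond=-6.0615
(1,0): Delta=0.0000 Bond=0.0000
(1,1): Delta=0.5684 Bond=-11.8217
V0=2.6291

Since d<R<u, set p* = (R−d)/(u−d) = 0.6102; price each node as the discounted p*-expectation of its children.
Terminal values V(2,·): V(2,0)=0.0000, V(2,1)=0.0000, V(2,2)=10.0000
Node (1,0) S=17.4300: V=(p*·0.0000+(1−p*)·0.0000)/1.19=0.0000; Δ=(0.0000−0.0000)/(24.7506−14.4669)=0.0000; B=V−Δ·S=0.0000
Node (1,1) S=29.8200: V=(p*·10.0000+(1−p*)·0.0000)/1.19=5.1275; Δ=(10.0000−0.0000)/(42.3444−24.7506)=0.5684; B=V−Δ·S=-11.8217
Node (0,0) S=21.0000: V=(p*·5.1275+(1−p*)·0.0000)/1.19=2.6291; Δ=(5.1275−0.0000)/(29.8200−17.4300)=0.4138; B=V−Δ·S=-6.0615
Check: Δ(0,0)·S0 + B(0,0) = 2.6291 = V0.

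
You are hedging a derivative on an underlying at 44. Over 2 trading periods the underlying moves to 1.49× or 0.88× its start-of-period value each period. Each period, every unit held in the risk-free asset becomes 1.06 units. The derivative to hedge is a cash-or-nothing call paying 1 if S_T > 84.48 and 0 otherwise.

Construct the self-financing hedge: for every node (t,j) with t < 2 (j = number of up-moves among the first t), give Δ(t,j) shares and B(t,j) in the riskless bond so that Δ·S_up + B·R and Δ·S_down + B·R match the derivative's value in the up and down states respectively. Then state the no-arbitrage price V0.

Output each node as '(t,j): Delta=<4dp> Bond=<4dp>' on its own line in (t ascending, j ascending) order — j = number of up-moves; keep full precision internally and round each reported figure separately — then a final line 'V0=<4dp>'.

(0,0): Delta=0.0104 Bond=-0.3789
(1,0): Delta=0.0000 Bond=0.0000
(1,1): Delta=0.0250 Bond=-1.3610
V0=0.0775

Since d<R<u, set p* = (R−d)/(u−d) = 0.2951; price each node as the discounted p*-expectation of its children.
Terminal payoffs: V(2,0)=0.0000, V(2,1)=0.0000, V(2,2)=1.0000
Node (1,0) S=38.7200: V=(p*·0.0000+(1−p*)·0.0000)/1.06=0.0000; Δ=(0.0000−0.0000)/(57.6928−34.0736)=0.0000; B=V−Δ·S=0.0000
Node (1,1) S=65.5600: V=(p*·1.0000+(1−p*)·0.0000)/1.06=0.2784; Δ=(1.0000−0.0000)/(97.6844−57.6928)=0.0250; B=V−Δ·S=-1.3610
Node (0,0) S=44.0000: V=(p*·0.2784+(1−p*)·0.0000)/1.06=0.0775; Δ=(0.2784−0.0000)/(65.5600−38.7200)=0.0104; B=V−Δ·S=-0.3789
Self-financing check: at every node Δ·S+B equals the discounted successor values.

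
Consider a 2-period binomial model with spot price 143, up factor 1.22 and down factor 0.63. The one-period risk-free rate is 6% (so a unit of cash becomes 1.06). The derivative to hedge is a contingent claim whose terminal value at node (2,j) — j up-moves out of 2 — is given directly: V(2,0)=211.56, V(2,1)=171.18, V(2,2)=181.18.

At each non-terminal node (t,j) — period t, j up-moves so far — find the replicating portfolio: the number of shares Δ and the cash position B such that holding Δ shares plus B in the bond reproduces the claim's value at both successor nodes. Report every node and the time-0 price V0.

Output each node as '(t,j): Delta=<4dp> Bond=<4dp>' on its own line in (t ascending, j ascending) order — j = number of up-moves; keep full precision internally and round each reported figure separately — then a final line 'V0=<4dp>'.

(0,0): Delta=-0.0410 Bond=165.5760
(1,0): Delta=-0.7597 Bond=240.2619
(1,1): Delta=0.0972 Bond=151.4170
V0=159.7199

Risk-neutral probability p* = (R−d)/(u−d) = (1.06−0.63)/(1.22−0.63) = 0.7288.
Payoff layer (t=2): V(2,0)=211.5600, V(2,1)=171.1800, V(2,2)=181.1800
  t=1,j=0: stock 90.0900 → up 109.9098 (V=171.1800), down 56.7567 (V=211.5600). Price 171.8212; hedge Δ=-0.7597, bond B=240.2619.
  t=1,j=1: stock 174.4600 → up 212.8412 (V=181.1800), down 109.9098 (V=171.1800). Price 168.3662; hedge Δ=0.0972, bond B=151.4170.
  t=0,j=0: stock 143.0000 → up 174.4600 (V=168.3662), down 90.0900 (V=171.8212). Price 159.7199; hedge Δ=-0.0410, bond B=165.5760.
Root portfolio cost Δ·143+B reproduces V0=159.7199.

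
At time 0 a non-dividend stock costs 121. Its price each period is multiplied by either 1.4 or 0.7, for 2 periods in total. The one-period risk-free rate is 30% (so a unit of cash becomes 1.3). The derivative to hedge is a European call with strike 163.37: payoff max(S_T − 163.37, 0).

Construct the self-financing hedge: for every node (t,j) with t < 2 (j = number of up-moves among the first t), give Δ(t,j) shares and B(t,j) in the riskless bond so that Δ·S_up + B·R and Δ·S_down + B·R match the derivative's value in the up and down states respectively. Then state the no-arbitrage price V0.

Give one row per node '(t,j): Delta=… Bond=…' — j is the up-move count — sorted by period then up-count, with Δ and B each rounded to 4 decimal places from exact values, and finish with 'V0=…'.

No-arbitrage ⇒ martingale measure with p* = (R−d)/(u−d) = 0.8571.
At expiry t=2: V(2,0)=0.0000, V(2,1)=0.0000, V(2,2)=73.7900
  t=1,j=0: stock 84.7000 → up 118.5800 (V=0.0000), down 59.2900 (V=0.0000). Price 0.0000; hedge Δ=0.0000, bond B=0.0000.
  t=1,j=1: stock 169.4000 → up 237.1600 (V=73.7900), down 118.5800 (V=0.0000). Price 48.6527; hedge Δ=0.6223, bond B=-56.7615.
  t=0,j=0: stock 121.0000 → up 169.4000 (V=48.6527), down 84.7000 (V=0.0000). Price 32.0787; hedge Δ=0.5744, bond B=-37.4252.
Self-financing check: at every node Δ·S+B equals the discounted successor values.

(0,0): Delta=0.5744 Bond=-37.4252
(1,0): Delta=0.0000 Bond=0.0000
(1,1): Delta=0.6223 Bond=-56.7615
V0=32.0787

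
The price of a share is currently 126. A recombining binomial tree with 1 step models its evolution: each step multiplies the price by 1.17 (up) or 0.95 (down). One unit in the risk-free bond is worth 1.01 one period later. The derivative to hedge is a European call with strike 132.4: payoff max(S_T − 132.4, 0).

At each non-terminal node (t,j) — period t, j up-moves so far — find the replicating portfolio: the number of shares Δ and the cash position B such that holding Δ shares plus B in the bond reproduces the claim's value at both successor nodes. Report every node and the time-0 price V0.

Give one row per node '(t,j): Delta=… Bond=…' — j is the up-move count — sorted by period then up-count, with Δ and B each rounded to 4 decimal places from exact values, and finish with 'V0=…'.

(0,0): Delta=0.5418 Bond=-64.2169
V0=4.0558

The replicating-portfolio and risk-neutral prices coincide; use p* = (1.01−0.95)/(1.17−0.95) = 0.2727 for the latter.
Payoff layer (t=1): V(1,0)=0.0000, V(1,1)=15.0200
  t=0,j=0: stock 126.0000 → up 147.4200 (V=15.0200), down 119.7000 (V=0.0000). Price 4.0558; hedge Δ=0.5418, bond B=-64.2169.
Check: Δ(0,0)·S0 + B(0,0) = 4.0558 = V0.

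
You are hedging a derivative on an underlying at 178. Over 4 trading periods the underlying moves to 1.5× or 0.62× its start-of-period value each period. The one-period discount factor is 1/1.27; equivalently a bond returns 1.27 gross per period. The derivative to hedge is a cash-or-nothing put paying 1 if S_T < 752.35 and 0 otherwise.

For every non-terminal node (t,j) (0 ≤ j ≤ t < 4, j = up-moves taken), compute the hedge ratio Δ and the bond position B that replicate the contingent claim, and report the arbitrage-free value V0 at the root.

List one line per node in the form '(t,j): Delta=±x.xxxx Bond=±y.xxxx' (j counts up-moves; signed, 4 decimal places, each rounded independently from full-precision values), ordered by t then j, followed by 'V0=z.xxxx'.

Since d<R<u, set p* = (R−d)/(u−d) = 0.7386; price each node as the discounted p*-expectation of its children.
At expiry t=4: V(4,0)=1.0000, V(4,1)=1.0000, V(4,2)=1.0000, V(4,3)=1.0000, V(4,4)=0.0000
Node (3,0) S=42.4224: V=(p*·1.0000+(1−p*)·1.0000)/1.27=0.7874; Δ=(1.0000−1.0000)/(63.6336−26.3019)=0.0000; B=V−Δ·S=0.7874
Node (3,1) S=102.6348: V=(p*·1.0000+(1−p*)·1.0000)/1.27=0.7874; Δ=(1.0000−1.0000)/(153.9522−63.6336)=0.0000; B=V−Δ·S=0.7874
Node (3,2) S=248.3100: V=(p*·1.0000+(1−p*)·1.0000)/1.27=0.7874; Δ=(1.0000−1.0000)/(372.4650−153.9522)=0.0000; B=V−Δ·S=0.7874
Node (3,3) S=600.7500: V=(p*·0.0000+(1−p*)·1.0000)/1.27=0.2058; Δ=(0.0000−1.0000)/(901.1250−372.4650)=-0.0019; B=V−Δ·S=1.3422
Node (2,0) S=68.4232: V=(p*·0.7874+(1−p*)·0.7874)/1.27=0.6200; Δ=(0.7874−0.7874)/(102.6348−42.4224)=0.0000; B=V−Δ·S=0.6200
Node (2,1) S=165.5400: V=(p*·0.7874+(1−p*)·0.7874)/1.27=0.6200; Δ=(0.7874−0.7874)/(248.3100−102.6348)=0.0000; B=V−Δ·S=0.6200
Node (2,2) S=400.5000: V=(p*·0.2058+(1−p*)·0.7874)/1.27=0.2817; Δ=(0.2058−0.7874)/(600.7500−248.3100)=-0.0017; B=V−Δ·S=0.9427
Node (1,0) S=110.3600: V=(p*·0.6200+(1−p*)·0.6200)/1.27=0.4882; Δ=(0.6200−0.6200)/(165.5400−68.4232)=0.0000; B=V−Δ·S=0.4882
Node (1,1) S=267.0000: V=(p*·0.2817+(1−p*)·0.6200)/1.27=0.2915; Δ=(0.2817−0.6200)/(400.5000−165.5400)=-0.0014; B=V−Δ·S=0.6758
Node (0,0) S=178.0000: V=(p*·0.2915+(1−p*)·0.4882)/1.27=0.2700; Δ=(0.2915−0.4882)/(267.0000−110.3600)=-0.0013; B=V−Δ·S=0.4935
The time-0 hedge costs 0.2700, which is the no-arbitrage price.

(0,0): Delta=-0.0013 Bond=0.4935
(1,0): Delta=0.0000 Bond=0.4882
(1,1): Delta=-0.0014 Bond=0.6758
(2,0): Delta=0.0000 Bond=0.6200
(2,1): Delta=0.0000 Bond=0.6200
(2,2): Delta=-0.0017 Bond=0.9427
(3,0): Delta=0.0000 Bond=0.7874
(3,1): Delta=0.0000 Bond=0.7874
(3,2): Delta=0.0000 Bond=0.7874
(3,3): Delta=-0.0019 Bond=1.3422
V0=0.2700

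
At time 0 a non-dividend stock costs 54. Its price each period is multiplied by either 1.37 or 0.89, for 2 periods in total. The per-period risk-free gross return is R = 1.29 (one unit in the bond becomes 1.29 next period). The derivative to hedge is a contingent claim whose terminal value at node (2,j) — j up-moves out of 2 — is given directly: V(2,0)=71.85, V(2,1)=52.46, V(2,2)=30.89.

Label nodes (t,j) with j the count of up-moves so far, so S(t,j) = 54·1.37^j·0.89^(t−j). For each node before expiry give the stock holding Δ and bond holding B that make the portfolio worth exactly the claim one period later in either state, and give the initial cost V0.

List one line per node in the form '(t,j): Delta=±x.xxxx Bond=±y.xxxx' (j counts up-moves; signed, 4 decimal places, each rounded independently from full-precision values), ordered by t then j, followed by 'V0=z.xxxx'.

Risk-neutral probability p* = (R−d)/(u−d) = (1.29−0.89)/(1.37−0.89) = 0.8333.
Terminal payoffs: V(2,0)=71.8500, V(2,1)=52.4600, V(2,2)=30.8900
(1,0): S=48.0600. Δ = (V_up−V_dn)/(S_up−S_dn) = (52.4600−71.8500)/(65.8422−42.7734) = -0.8405. V = [p*·52.4600 + (1−p*)·71.8500]/1.29 = 43.1718. B = V − Δ·S = 83.5677.
(1,1): S=73.9800. Δ = (V_up−V_dn)/(S_up−S_dn) = (30.8900−52.4600)/(101.3526−65.8422) = -0.6074. V = [p*·30.8900 + (1−p*)·52.4600]/1.29 = 26.7326. B = V − Δ·S = 71.6701.
(0,0): S=54.0000. Δ = (V_up−V_dn)/(S_up−S_dn) = (26.7326−43.1718)/(73.9800−48.0600) = -0.6342. V = [p*·26.7326 + (1−p*)·43.1718]/1.29 = 22.8469. B = V − Δ·S = 57.0953.
Self-financing check: at every node Δ·S+B equals the discounted successor values.

(0,0): Delta=-0.6342 Bond=57.0953
(1,0): Delta=-0.8405 Bond=83.5677
(1,1): Delta=-0.6074 Bond=71.6701
V0=22.8469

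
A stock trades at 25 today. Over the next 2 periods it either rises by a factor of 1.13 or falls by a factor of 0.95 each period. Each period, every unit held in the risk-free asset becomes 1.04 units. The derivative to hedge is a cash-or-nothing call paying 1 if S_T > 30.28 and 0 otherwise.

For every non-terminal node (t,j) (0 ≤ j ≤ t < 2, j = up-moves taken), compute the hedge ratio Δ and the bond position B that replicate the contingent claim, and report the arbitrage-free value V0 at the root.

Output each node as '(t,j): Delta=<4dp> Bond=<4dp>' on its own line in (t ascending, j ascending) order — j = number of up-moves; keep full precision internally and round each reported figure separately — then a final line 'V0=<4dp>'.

(0,0): Delta=0.1068 Bond=-2.4398
(1,0): Delta=0.0000 Bond=0.0000
(1,1): Delta=0.1967 Bond=-5.0748
V0=0.2311

Since d<R<u, set p* = (R−d)/(u−d) = 0.5000; price each node as the discounted p*-expectation of its children.
Payoff layer (t=2): V(2,0)=0.0000, V(2,1)=0.0000, V(2,2)=1.0000
  t=1,j=0: stock 23.7500 → up 26.8375 (V=0.0000), down 22.5625 (V=0.0000). Price 0.0000; hedge Δ=0.0000, bond B=0.0000.
  t=1,j=1: stock 28.2500 → up 31.9225 (V=1.0000), down 26.8375 (V=0.0000). Price 0.4808; hedge Δ=0.1967, bond B=-5.0748.
  t=0,j=0: stock 25.0000 → up 28.2500 (V=0.4808), down 23.7500 (V=0.0000). Price 0.2311; hedge Δ=0.1068, bond B=-2.4398.
The time-0 hedge costs 0.2311, which is the no-arbitrage price.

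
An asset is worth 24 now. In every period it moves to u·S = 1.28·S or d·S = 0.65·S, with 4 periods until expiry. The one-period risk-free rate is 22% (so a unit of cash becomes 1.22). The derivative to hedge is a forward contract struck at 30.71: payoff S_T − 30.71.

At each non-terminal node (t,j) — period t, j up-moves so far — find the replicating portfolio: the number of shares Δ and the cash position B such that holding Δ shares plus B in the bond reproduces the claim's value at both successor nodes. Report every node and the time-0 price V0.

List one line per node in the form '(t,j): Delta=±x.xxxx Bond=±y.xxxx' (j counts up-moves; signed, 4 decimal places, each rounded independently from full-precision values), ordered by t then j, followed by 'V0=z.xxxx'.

(0,0): Delta=1.0000 Bond=-13.8625
(1,0): Delta=1.0000 Bond=-16.9122
(1,1): Delta=1.0000 Bond=-16.9122
(2,0): Delta=1.0000 Bond=-20.6329
(2,1): Delta=1.0000 Bond=-20.6329
(2,2): Delta=1.0000 Bond=-20.6329
(3,0): Delta=1.0000 Bond=-25.1721
(3,1): Delta=1.0000 Bond=-25.1721
(3,2): Delta=1.0000 Bond=-25.1721
(3,3): Delta=1.0000 Bond=-25.1721
V0=10.1375

Risk-neutral probability p* = (R−d)/(u−d) = (1.22−0.65)/(1.28−0.65) = 0.9048.
Payoff layer (t=4): V(4,0)=-26.4259, V(4,1)=-22.2735, V(4,2)=-14.0966, V(4,3)=2.0056, V(4,4)=33.7145
Node (3,0) S=6.5910: V=(p*·-22.2735+(1−p*)·-26.4259)/1.22=-18.5811; Δ=(-22.2735−-26.4259)/(8.4365−4.2842)=1.0000; B=V−Δ·S=-25.1721
Node (3,1) S=12.9792: V=(p*·-14.0966+(1−p*)·-22.2735)/1.22=-12.1929; Δ=(-14.0966−-22.2735)/(16.6134−8.4365)=1.0000; B=V−Δ·S=-25.1721
Node (3,2) S=25.5590: V=(p*·2.0056+(1−p*)·-14.0966)/1.22=0.3869; Δ=(2.0056−-14.0966)/(32.7156−16.6134)=1.0000; B=V−Δ·S=-25.1721
Node (3,3) S=50.3316: V=(p*·33.7145+(1−p*)·2.0056)/1.22=25.1595; Δ=(33.7145−2.0056)/(64.4245−32.7156)=1.0000; B=V−Δ·S=-25.1721
Node (2,0) S=10.1400: V=(p*·-12.1929+(1−p*)·-18.5811)/1.22=-10.4929; Δ=(-12.1929−-18.5811)/(12.9792−6.5910)=1.0000; B=V−Δ·S=-20.6329
Node (2,1) S=19.9680: V=(p*·0.3869+(1−p*)·-12.1929)/1.22=-0.6649; Δ=(0.3869−-12.1929)/(25.5590−12.9792)=1.0000; B=V−Δ·S=-20.6329
Node (2,2) S=39.3216: V=(p*·25.1595+(1−p*)·0.3869)/1.22=18.6887; Δ=(25.1595−0.3869)/(50.3316−25.5590)=1.0000; B=V−Δ·S=-20.6329
Node (1,0) S=15.6000: V=(p*·-0.6649+(1−p*)·-10.4929)/1.22=-1.3122; Δ=(-0.6649−-10.4929)/(19.9680−10.1400)=1.0000; B=V−Δ·S=-16.9122
Node (1,1) S=30.7200: V=(p*·18.6887+(1−p*)·-0.6649)/1.22=13.8078; Δ=(18.6887−-0.6649)/(39.3216−19.9680)=1.0000; B=V−Δ·S=-16.9122
Node (0,0) S=24.0000: V=(p*·13.8078+(1−p*)·-1.3122)/1.22=10.1375; Δ=(13.8078−-1.3122)/(30.7200−15.6000)=1.0000; B=V−Δ·S=-13.8625
Root portfolio cost Δ·24+B reproduces V0=10.1375.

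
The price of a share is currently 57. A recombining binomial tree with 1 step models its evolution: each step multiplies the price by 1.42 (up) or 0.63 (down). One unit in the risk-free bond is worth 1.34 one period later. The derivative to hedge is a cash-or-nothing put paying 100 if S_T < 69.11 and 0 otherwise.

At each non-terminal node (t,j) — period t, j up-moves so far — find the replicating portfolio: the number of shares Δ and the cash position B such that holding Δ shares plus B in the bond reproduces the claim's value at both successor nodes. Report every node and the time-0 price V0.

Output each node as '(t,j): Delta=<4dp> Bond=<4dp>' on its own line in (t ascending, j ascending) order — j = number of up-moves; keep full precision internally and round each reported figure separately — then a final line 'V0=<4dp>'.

(0,0): Delta=-2.2207 Bond=134.1394
V0=7.5572

No-arbitrage ⇒ martingale measure with p* = (R−d)/(u−d) = 0.8987.
Terminal payoffs: V(1,0)=100.0000, V(1,1)=0.0000
Node (0,0) S=57.0000: V=(p*·0.0000+(1−p*)·100.0000)/1.34=7.5572; Δ=(0.0000−100.0000)/(80.9400−35.9100)=-2.2207; B=V−Δ·S=134.1394
Self-financing check: at every node Δ·S+B equals the discounted successor values.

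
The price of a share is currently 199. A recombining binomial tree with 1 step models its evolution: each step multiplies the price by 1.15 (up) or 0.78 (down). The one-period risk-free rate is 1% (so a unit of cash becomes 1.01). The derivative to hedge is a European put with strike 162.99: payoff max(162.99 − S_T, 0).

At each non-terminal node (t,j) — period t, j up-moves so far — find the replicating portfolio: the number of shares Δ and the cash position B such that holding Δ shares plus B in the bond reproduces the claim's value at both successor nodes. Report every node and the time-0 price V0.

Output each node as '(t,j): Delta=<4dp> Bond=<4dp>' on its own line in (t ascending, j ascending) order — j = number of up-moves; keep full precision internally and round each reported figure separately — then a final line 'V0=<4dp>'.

(0,0): Delta=-0.1055 Bond=23.9109
V0=2.9109

Risk-neutral probability p* = (R−d)/(u−d) = (1.01−0.78)/(1.15−0.78) = 0.6216.
Terminal values V(1,·): V(1,0)=7.7700, V(1,1)=0.0000
(0,0): S=199.0000. Δ = (V_up−V_dn)/(S_up−S_dn) = (0.0000−7.7700)/(228.8500−155.2200) = -0.1055. V = [p*·0.0000 + (1−p*)·7.7700]/1.01 = 2.9109. B = V − Δ·S = 23.9109.
The time-0 hedge costs 2.9109, which is the no-arbitrage price.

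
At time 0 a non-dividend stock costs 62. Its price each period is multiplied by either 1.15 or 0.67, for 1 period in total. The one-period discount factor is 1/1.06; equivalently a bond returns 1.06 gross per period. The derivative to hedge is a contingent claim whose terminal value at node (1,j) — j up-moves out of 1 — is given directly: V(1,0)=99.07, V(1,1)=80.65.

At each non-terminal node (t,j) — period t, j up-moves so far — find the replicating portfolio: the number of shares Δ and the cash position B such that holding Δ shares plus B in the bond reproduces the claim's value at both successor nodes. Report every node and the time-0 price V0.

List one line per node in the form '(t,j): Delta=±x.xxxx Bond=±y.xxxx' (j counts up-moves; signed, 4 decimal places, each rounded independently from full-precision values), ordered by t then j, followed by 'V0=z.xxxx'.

(0,0): Delta=-0.6190 Bond=117.7182
V0=79.3432

Under the risk-neutral measure, an up-move has probability p* = (R−d)/(u−d) = 0.8125 and values discount at R = 1.06.
Payoff layer (t=1): V(1,0)=99.0700, V(1,1)=80.6500
  t=0,j=0: stock 62.0000 → up 71.3000 (V=80.6500), down 41.5400 (V=99.0700). Price 79.3432; hedge Δ=-0.6190, bond B=117.7182.
The time-0 hedge costs 79.3432, which is the no-arbitrage price.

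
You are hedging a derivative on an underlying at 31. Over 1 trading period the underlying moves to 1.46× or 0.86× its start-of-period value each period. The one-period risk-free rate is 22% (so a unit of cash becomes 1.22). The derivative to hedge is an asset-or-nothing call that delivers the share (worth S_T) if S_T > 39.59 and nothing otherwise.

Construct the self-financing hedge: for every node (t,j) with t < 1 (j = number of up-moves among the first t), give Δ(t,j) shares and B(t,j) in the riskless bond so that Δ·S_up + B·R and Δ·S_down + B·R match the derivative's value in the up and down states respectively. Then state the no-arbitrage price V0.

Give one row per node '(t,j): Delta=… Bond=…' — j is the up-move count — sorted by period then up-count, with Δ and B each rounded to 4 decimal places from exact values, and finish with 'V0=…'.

(0,0): Delta=2.4333 Bond=-53.1743
V0=22.2590

Risk-neutral probability p* = (R−d)/(u−d) = (1.22−0.86)/(1.46−0.86) = 0.6000.
At expiry t=1: V(1,0)=0.0000, V(1,1)=45.2600
  t=0,j=0: stock 31.0000 → up 45.2600 (V=45.2600), down 26.6600 (V=0.0000). Price 22.2590; hedge Δ=2.4333, bond B=-53.1743.
Self-financing check: at every node Δ·S+B equals the discounted successor values.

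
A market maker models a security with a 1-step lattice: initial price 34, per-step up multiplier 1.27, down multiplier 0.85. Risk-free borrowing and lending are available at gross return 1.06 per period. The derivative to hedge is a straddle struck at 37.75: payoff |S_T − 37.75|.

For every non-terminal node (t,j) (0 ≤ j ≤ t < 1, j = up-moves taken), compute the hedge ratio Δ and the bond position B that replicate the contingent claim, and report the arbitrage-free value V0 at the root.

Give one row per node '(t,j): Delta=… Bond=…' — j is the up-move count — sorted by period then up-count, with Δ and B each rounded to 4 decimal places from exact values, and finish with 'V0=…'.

(0,0): Delta=-0.2395 Bond=14.8787
V0=6.7358

The replicating-portfolio and risk-neutral prices coincide; use p* = (1.06−0.85)/(1.27−0.85) = 0.5000 for the latter.
Terminal values V(1,·): V(1,0)=8.8500, V(1,1)=5.4300
(0,0): S=34.0000. Δ = (V_up−V_dn)/(S_up−S_dn) = (5.4300−8.8500)/(43.1800−28.9000) = -0.2395. V = [p*·5.4300 + (1−p*)·8.8500]/1.06 = 6.7358. B = V − Δ·S = 14.8787.
Root portfolio cost Δ·34+B reproduces V0=6.7358.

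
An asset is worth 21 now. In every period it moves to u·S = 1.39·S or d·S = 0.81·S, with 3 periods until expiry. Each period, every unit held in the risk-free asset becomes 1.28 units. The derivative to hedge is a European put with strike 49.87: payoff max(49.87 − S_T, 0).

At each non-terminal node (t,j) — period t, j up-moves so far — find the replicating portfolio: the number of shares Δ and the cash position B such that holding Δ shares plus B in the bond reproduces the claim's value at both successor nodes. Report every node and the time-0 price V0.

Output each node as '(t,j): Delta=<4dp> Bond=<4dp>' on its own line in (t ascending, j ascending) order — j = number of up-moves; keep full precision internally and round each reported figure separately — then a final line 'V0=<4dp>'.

Under the risk-neutral measure, an up-move has probability p* = (R−d)/(u−d) = 0.8103 and values discount at R = 1.28.
At expiry t=3: V(3,0)=38.7097, V(3,1)=30.7184, V(3,2)=17.0050, V(3,3)=0.0000
(2,0): S=13.7781. Δ = (V_up−V_dn)/(S_up−S_dn) = (30.7184−38.7097)/(19.1516−11.1603) = -1.0000. V = [p*·30.7184 + (1−p*)·38.7097]/1.28 = 25.1828. B = V − Δ·S = 38.9609.
(2,1): S=23.6439. Δ = (V_up−V_dn)/(S_up−S_dn) = (17.0050−30.7184)/(32.8650−19.1516) = -1.0000. V = [p*·17.0050 + (1−p*)·30.7184]/1.28 = 15.3170. B = V − Δ·S = 38.9609.
(2,2): S=40.5741. Δ = (V_up−V_dn)/(S_up−S_dn) = (0.0000−17.0050)/(56.3980−32.8650) = -0.7226. V = [p*·0.0000 + (1−p*)·17.0050]/1.28 = 2.5196. B = V − Δ·S = 31.8385.
(1,0): S=17.0100. Δ = (V_up−V_dn)/(S_up−S_dn) = (15.3170−25.1828)/(23.6439−13.7781) = -1.0000. V = [p*·15.3170 + (1−p*)·25.1828]/1.28 = 13.4282. B = V − Δ·S = 30.4382.
(1,1): S=29.1900. Δ = (V_up−V_dn)/(S_up−S_dn) = (2.5196−15.3170)/(40.5741−23.6439) = -0.7559. V = [p*·2.5196 + (1−p*)·15.3170]/1.28 = 3.8646. B = V − Δ·S = 25.9292.
(0,0): S=21.0000. Δ = (V_up−V_dn)/(S_up−S_dn) = (3.8646−13.4282)/(29.1900−17.0100) = -0.7852. V = [p*·3.8646 + (1−p*)·13.4282]/1.28 = 4.4362. B = V − Δ·S = 20.9253.
The time-0 hedge costs 4.4362, which is the no-arbitrage price.

(0,0): Delta=-0.7852 Bond=20.9253
(1,0): Delta=-1.0000 Bond=30.4382
(1,1): Delta=-0.7559 Bond=25.9292
(2,0): Delta=-1.0000 Bond=38.9609
(2,1): Delta=-1.0000 Bond=38.9609
(2,2): Delta=-0.7226 Bond=31.8385
V0=4.4362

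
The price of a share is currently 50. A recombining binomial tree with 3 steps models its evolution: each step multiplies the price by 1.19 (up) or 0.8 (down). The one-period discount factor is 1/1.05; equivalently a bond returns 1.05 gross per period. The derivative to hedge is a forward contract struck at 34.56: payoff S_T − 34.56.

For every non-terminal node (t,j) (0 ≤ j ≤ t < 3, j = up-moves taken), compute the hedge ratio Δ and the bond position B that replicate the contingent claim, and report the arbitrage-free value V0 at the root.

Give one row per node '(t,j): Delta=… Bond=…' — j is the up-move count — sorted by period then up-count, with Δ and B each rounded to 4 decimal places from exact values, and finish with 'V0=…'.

(0,0): Delta=1.0000 Bond=-29.8542
(1,0): Delta=1.0000 Bond=-31.3469
(1,1): Delta=1.0000 Bond=-31.3469
(2,0): Delta=1.0000 Bond=-32.9143
(2,1): Delta=1.0000 Bond=-32.9143
(2,2): Delta=1.0000 Bond=-32.9143
V0=20.1458

Risk-neutral probability p* = (R−d)/(u−d) = (1.05−0.8)/(1.19−0.8) = 0.6410.
Terminal payoffs: V(3,0)=-8.9600, V(3,1)=3.5200, V(3,2)=22.0840, V(3,3)=49.6979
(2,0): S=32.0000. Δ = (V_up−V_dn)/(S_up−S_dn) = (3.5200−-8.9600)/(38.0800−25.6000) = 1.0000. V = [p*·3.5200 + (1−p*)·-8.9600]/1.05 = -0.9143. B = V − Δ·S = -32.9143.
(2,1): S=47.6000. Δ = (V_up−V_dn)/(S_up−S_dn) = (22.0840−3.5200)/(56.6440−38.0800) = 1.0000. V = [p*·22.0840 + (1−p*)·3.5200]/1.05 = 14.6857. B = V − Δ·S = -32.9143.
(2,2): S=70.8050. Δ = (V_up−V_dn)/(S_up−S_dn) = (49.6979−22.0840)/(84.2579−56.6440) = 1.0000. V = [p*·49.6979 + (1−p*)·22.0840]/1.05 = 37.8907. B = V − Δ·S = -32.9143.
(1,0): S=40.0000. Δ = (V_up−V_dn)/(S_up−S_dn) = (14.6857−-0.9143)/(47.6000−32.0000) = 1.0000. V = [p*·14.6857 + (1−p*)·-0.9143]/1.05 = 8.6531. B = V − Δ·S = -31.3469.
(1,1): S=59.5000. Δ = (V_up−V_dn)/(S_up−S_dn) = (37.8907−14.6857)/(70.8050−47.6000) = 1.0000. V = [p*·37.8907 + (1−p*)·14.6857]/1.05 = 28.1531. B = V − Δ·S = -31.3469.
(0,0): S=50.0000. Δ = (V_up−V_dn)/(S_up−S_dn) = (28.1531−8.6531)/(59.5000−40.0000) = 1.0000. V = [p*·28.1531 + (1−p*)·8.6531]/1.05 = 20.1458. B = V − Δ·S = -29.8542.
Self-financing check: at every node Δ·S+B equals the discounted successor values.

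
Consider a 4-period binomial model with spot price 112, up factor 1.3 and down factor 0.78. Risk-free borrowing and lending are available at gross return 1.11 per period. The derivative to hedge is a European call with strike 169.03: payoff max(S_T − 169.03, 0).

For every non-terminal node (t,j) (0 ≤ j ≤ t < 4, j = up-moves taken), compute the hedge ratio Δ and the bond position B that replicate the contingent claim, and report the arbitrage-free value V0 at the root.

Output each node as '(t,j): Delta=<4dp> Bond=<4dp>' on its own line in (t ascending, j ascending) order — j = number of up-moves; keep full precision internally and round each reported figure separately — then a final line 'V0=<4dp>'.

(0,0): Delta=0.5375 Bond=-38.4470
(1,0): Delta=0.1648 Bond=-10.1153
(1,1): Delta=0.6663 Bond=-61.4234
(2,0): Delta=0.0000 Bond=0.0000
(2,1): Delta=0.2217 Bond=-17.6925
(2,2): Delta=0.8198 Bond=-97.2486
(3,0): Delta=0.0000 Bond=0.0000
(3,1): Delta=0.0000 Bond=0.0000
(3,2): Delta=0.2983 Bond=-30.9458
(3,3): Delta=1.0000 Bond=-152.2793
V0=21.7526

Under the risk-neutral measure, an up-move has probability p* = (R−d)/(u−d) = 0.6346 and values discount at R = 1.11.
At expiry t=4: V(4,0)=0.0000, V(4,1)=0.0000, V(4,2)=0.0000, V(4,3)=22.8999, V(4,4)=150.8532
Node (3,0) S=53.1498: V=(p*·0.0000+(1−p*)·0.0000)/1.11=0.0000; Δ=(0.0000−0.0000)/(69.0948−41.4569)=0.0000; B=V−Δ·S=0.0000
Node (3,1) S=88.5830: V=(p*·0.0000+(1−p*)·0.0000)/1.11=0.0000; Δ=(0.0000−0.0000)/(115.1580−69.0948)=0.0000; B=V−Δ·S=0.0000
Node (3,2) S=147.6384: V=(p*·22.8999+(1−p*)·0.0000)/1.11=13.0925; Δ=(22.8999−0.0000)/(191.9299−115.1580)=0.2983; B=V−Δ·S=-30.9458
Node (3,3) S=246.0640: V=(p*·150.8532+(1−p*)·22.8999)/1.11=93.7847; Δ=(150.8532−22.8999)/(319.8832−191.9299)=1.0000; B=V−Δ·S=-152.2793
Node (2,0) S=68.1408: V=(p*·0.0000+(1−p*)·0.0000)/1.11=0.0000; Δ=(0.0000−0.0000)/(88.5830−53.1498)=0.0000; B=V−Δ·S=0.0000
Node (2,1) S=113.5680: V=(p*·13.0925+(1−p*)·0.0000)/1.11=7.4853; Δ=(13.0925−0.0000)/(147.6384−88.5830)=0.2217; B=V−Δ·S=-17.6925
Node (2,2) S=189.2800: V=(p*·93.7847+(1−p*)·13.0925)/1.11=57.9288; Δ=(93.7847−13.0925)/(246.0640−147.6384)=0.8198; B=V−Δ·S=-97.2486
Node (1,0) S=87.3600: V=(p*·7.4853+(1−p*)·0.0000)/1.11=4.2795; Δ=(7.4853−0.0000)/(113.5680−68.1408)=0.1648; B=V−Δ·S=-10.1153
Node (1,1) S=145.6000: V=(p*·57.9288+(1−p*)·7.4853)/1.11=35.5834; Δ=(57.9288−7.4853)/(189.2800−113.5680)=0.6663; B=V−Δ·S=-61.4234
Node (0,0) S=112.0000: V=(p*·35.5834+(1−p*)·4.2795)/1.11=21.7526; Δ=(35.5834−4.2795)/(145.6000−87.3600)=0.5375; B=V−Δ·S=-38.4470
Check: Δ(0,0)·S0 + B(0,0) = 21.7526 = V0.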